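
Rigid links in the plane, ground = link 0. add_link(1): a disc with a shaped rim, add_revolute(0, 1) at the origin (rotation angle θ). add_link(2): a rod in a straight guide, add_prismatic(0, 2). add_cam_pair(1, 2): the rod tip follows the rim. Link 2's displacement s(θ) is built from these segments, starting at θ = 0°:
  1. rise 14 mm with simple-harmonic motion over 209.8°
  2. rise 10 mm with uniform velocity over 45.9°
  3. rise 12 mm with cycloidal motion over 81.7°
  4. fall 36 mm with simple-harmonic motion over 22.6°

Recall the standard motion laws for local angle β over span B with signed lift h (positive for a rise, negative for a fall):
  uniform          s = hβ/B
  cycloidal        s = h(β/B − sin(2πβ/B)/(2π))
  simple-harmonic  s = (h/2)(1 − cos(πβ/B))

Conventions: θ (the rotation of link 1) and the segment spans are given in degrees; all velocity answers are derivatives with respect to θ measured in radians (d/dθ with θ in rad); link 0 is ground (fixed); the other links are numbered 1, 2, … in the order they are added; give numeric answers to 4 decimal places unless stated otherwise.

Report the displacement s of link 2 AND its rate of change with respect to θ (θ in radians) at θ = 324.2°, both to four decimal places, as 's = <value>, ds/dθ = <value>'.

segment 1 (0° to 209.8°, simple-harmonic, h = 14) is passed completely: s = 0.0000 + (14) = 14.0000
segment 2 (209.8° to 255.7°, uniform, h = 10) is passed completely: s = 14.0000 + (10) = 24.0000
θ = 324.2° falls in segment 3 (255.7° to 337.4°, cycloidal, h = 12): β = 324.2 − 255.7 = 68.5°, B = 81.7°; Δs = 12·(0.8384 − sin(2π·0.8384)/(2π)) = 11.6837; s = 24.0000 + 11.6837 = 35.6837
velocity in seg [255.7°–337.4°] (cycloidal), θ in radians: β = 68.5° = 1.1956 rad, B = 81.7° = 1.4259 rad; ds/dθ = (h/B)(1 − cos(2πβ/B)) = (12/1.4259)(1 − cos(2π·0.8384)) = 3.976430 mm/rad

s = 35.6837, ds/dθ = 3.9764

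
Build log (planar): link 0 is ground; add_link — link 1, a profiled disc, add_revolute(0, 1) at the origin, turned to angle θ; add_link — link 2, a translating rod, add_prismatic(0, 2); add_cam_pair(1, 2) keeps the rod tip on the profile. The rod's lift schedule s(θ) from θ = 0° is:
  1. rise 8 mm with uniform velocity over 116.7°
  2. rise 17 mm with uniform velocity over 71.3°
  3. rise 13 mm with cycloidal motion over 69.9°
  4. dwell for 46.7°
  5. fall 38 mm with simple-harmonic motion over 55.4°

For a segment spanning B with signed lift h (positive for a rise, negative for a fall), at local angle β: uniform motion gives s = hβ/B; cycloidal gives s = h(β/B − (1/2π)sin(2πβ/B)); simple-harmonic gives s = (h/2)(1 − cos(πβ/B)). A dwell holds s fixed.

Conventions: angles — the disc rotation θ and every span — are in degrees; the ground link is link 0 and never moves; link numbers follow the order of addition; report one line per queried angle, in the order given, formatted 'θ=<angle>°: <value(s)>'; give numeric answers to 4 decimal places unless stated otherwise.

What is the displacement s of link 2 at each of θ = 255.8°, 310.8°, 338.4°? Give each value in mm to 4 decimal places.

seg 1 [0°–116.7°] uniform, h=8: full span → s += 8 → s = 8.0000
seg 2 [116.7°–188°] uniform, h=17: full span → s += 17 → s = 25.0000
seg 3 [188°–257.9°] cycloidal, h=13: θ=255.8° here. β=67.8, B=69.9. 13·(0.9700 − sin(2π·0.9700)/(2π)) = 12.9977 → s = 37.9977
seg 3 [188°–257.9°] cycloidal, h=13: full span → s += 13 → s = 38.0000
seg 4 [257.9°–304.6°] dwell: s stays 38.0000
seg 5 [304.6°–360°] simple-harmonic, h=-38: θ=310.8° here. β=6.2, B=55.4. -38/2·(1 − cos(π·0.1119)) = -1.1623 → s = 36.8377
seg 5 [304.6°–360°] simple-harmonic, h=-38: θ=338.4° here. β=33.8, B=55.4. -38/2·(1 − cos(π·0.6101)) = -25.4421 → s = 12.5579

θ=255.8°: 37.9977
θ=310.8°: 36.8377
θ=338.4°: 12.5579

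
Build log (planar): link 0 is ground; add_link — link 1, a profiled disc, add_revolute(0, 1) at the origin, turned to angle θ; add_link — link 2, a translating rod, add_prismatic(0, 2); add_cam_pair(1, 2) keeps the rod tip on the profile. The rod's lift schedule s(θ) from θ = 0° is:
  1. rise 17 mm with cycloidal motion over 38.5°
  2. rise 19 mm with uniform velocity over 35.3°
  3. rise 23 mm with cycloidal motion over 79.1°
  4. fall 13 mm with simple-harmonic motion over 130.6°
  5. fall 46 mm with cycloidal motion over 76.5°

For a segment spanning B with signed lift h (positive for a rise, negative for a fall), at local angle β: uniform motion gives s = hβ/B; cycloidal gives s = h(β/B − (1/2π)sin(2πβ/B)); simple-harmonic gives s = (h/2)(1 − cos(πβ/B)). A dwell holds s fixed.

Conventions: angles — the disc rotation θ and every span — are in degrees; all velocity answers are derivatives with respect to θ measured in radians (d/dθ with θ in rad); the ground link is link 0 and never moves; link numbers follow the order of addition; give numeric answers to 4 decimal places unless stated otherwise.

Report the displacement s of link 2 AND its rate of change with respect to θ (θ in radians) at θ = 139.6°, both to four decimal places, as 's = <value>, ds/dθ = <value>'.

seg 1 [0°–38.5°] cycloidal, h=17: full span → s += 17 → s = 17.0000
seg 2 [38.5°–73.8°] uniform, h=19: full span → s += 19 → s = 36.0000
seg 3 [73.8°–152.9°] cycloidal, h=23: θ=139.6° here. β=65.8, B=79.1. 23·(0.8319 − sin(2π·0.8319)/(2π)) = 22.3197 → s = 58.3197
velocity in seg [73.8°–152.9°] (cycloidal), θ in radians: β = 65.8° = 1.1484 rad, B = 79.1° = 1.3806 rad; ds/dθ = (h/B)(1 − cos(2πβ/B)) = (23/1.3806)(1 − cos(2π·0.8319)) = 8.464044 mm/rad

s = 58.3197, ds/dθ = 8.4640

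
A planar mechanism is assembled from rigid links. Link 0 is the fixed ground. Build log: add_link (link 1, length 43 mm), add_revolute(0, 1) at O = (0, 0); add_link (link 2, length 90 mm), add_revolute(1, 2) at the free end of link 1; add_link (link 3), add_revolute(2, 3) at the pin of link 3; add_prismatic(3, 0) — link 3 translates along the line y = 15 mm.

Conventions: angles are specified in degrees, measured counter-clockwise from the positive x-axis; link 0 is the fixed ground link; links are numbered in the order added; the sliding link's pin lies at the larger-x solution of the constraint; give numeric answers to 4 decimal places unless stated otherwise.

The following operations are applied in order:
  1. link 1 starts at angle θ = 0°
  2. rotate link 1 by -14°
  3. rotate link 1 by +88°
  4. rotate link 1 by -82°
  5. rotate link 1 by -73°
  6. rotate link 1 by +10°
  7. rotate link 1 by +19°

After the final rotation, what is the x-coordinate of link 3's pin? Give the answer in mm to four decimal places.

geometry: r = 43 mm, L = 90 mm, e = 15 mm; θ starts at 0°
rotate link 1 by -14°: θ ← 0° -14° = -14°
rotate link 1 by +88°: θ ← -14° +88° = 74°
rotate link 1 by -82°: θ ← 74° -82° = -8°
rotate link 1 by -73°: θ ← -8° -73° = -81°
rotate link 1 by +10°: θ ← -81° +10° = -71°
rotate link 1 by +19°: θ ← -71° +19° = -52°
crank pin P = (r cos θ, r sin θ) = (26.473443, -33.884462)
h = r sin θ − e = -33.884462 − 15 = -48.884462
x = r cos θ + √(L² − h²) = 26.473443 + 75.566589 = 102.040032

102.0400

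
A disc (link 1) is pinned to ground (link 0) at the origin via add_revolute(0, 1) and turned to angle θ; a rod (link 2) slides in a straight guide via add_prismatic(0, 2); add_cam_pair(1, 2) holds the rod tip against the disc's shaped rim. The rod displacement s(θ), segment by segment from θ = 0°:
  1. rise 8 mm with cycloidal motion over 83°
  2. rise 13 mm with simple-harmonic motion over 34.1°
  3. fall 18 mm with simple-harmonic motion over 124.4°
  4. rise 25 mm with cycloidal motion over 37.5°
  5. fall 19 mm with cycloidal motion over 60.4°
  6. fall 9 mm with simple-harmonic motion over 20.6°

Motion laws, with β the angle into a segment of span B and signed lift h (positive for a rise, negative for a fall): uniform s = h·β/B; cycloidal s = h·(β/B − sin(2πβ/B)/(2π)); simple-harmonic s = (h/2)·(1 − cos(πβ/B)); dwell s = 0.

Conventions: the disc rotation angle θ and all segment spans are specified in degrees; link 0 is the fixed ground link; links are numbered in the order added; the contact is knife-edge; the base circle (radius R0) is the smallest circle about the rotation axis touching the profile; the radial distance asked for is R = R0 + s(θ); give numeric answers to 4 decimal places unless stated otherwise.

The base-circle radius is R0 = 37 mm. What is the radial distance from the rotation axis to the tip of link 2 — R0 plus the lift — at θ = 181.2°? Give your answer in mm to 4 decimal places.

segment 1 (0° to 83°, cycloidal, h = 8) is passed completely: s = 0.0000 + (8) = 8.0000
segment 2 (83° to 117.1°, simple-harmonic, h = 13) is passed completely: s = 8.0000 + (13) = 21.0000
θ = 181.2° falls in segment 3 (117.1° to 241.5°, simple-harmonic, h = -18): β = 181.2 − 117.1 = 64.1°, B = 124.4°; Δs = -18/2·(1 − cos(π·0.5153)) = -9.4317; s = 21.0000 − 9.4317 = 11.5683
R = R0 + s = 37 + 11.5683 = 48.5683

48.5683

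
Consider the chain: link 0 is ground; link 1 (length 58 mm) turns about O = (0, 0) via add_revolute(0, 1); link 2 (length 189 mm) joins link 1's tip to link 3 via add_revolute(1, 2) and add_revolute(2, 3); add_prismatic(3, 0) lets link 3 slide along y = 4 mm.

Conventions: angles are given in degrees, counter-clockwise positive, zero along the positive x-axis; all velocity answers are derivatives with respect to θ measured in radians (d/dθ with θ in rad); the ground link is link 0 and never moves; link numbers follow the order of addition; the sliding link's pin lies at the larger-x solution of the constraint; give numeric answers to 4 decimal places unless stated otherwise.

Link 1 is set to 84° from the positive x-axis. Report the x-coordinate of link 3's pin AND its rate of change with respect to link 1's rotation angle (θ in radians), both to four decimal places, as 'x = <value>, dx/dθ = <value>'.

geometry: r = 58 mm, L = 189 mm, e = 4 mm
crank pin P = (r cos θ, r sin θ) = (6.062651, 57.682270)
h = r sin θ − e = 57.682270 − 4 = 53.682270
x = r cos θ + √(L² − h²) = 6.062651 + 181.215932 = 187.278583
dx/dθ = −r sin θ − h·r cos θ/√(L² − h²) (θ in radians; h = 53.682270) = -59.478232

x = 187.2786, dx/dθ = -59.4782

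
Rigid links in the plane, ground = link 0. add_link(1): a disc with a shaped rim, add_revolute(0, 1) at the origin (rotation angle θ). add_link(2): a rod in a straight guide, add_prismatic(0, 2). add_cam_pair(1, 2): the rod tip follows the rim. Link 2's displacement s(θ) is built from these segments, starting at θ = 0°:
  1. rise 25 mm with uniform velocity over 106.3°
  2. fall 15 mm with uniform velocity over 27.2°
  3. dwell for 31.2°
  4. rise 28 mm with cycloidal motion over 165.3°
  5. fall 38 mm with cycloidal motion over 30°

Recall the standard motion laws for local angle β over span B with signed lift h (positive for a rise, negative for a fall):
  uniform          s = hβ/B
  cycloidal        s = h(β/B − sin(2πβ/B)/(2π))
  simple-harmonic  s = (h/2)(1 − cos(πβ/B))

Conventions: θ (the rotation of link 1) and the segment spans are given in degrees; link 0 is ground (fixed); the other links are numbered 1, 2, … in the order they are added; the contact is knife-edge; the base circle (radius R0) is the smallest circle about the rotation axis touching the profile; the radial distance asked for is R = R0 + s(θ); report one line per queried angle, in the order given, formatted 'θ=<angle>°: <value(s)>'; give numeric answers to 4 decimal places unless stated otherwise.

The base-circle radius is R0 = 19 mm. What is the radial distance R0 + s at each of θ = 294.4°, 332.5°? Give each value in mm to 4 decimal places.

segment 1 (0° to 106.3°, uniform, h = 25) is passed completely: s = 0.0000 + (25) = 25.0000
segment 2 (106.3° to 133.5°, uniform, h = -15) is passed completely: s = 25.0000 + (-15) = 10.0000
segment 3 (133.5° to 164.7°, dwell): s unchanged at 10.0000
θ = 294.4° falls in segment 4 (164.7° to 330°, cycloidal, h = 28): β = 294.4 − 164.7 = 129.7°, B = 165.3°; Δs = 28·(0.7846 − sin(2π·0.7846)/(2π)) = 26.3210; s = 10.0000 + 26.3210 = 36.3210
segment 4 (164.7° to 330°, cycloidal, h = 28) is passed completely: s = 10.0000 + (28) = 38.0000
θ = 332.5° falls in segment 5 (330° to 360°, cycloidal, h = -38): β = 332.5 − 330 = 2.5°, B = 30°; Δs = -38·(0.0833 − sin(2π·0.0833)/(2π)) = -0.1427; s = 38.0000 − 0.1427 = 37.8573
θ=294.4°: R = R0 + s = 19 + 36.3210 = 55.3210
θ=332.5°: R = R0 + s = 19 + 37.8573 = 56.8573

θ=294.4°: 55.3210
θ=332.5°: 56.8573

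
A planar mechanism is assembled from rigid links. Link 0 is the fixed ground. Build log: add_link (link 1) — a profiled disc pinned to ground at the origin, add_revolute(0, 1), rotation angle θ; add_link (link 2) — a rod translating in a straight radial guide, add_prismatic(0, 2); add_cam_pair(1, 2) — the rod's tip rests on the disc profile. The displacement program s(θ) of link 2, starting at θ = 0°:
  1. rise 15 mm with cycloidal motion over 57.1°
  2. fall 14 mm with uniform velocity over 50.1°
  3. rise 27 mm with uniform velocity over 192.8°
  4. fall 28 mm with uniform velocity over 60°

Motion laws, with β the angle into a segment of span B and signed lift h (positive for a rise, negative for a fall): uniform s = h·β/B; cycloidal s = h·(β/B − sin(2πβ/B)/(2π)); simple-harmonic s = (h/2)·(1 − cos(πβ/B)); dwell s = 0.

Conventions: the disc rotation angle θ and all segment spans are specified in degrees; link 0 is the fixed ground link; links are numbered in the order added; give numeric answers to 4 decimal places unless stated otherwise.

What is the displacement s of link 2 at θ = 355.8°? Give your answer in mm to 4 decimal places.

seg 1 [0°–57.1°] cycloidal, h=15: full span → s += 15 → s = 15.0000
seg 2 [57.1°–107.2°] uniform, h=-14: full span → s += -14 → s = 1.0000
seg 3 [107.2°–300°] uniform, h=27: full span → s += 27 → s = 28.0000
seg 4 [300°–360°] uniform, h=-28: θ=355.8° here. β=55.8, B=60. -28·55.8/60 = -26.0400 → s = 1.9600

1.9600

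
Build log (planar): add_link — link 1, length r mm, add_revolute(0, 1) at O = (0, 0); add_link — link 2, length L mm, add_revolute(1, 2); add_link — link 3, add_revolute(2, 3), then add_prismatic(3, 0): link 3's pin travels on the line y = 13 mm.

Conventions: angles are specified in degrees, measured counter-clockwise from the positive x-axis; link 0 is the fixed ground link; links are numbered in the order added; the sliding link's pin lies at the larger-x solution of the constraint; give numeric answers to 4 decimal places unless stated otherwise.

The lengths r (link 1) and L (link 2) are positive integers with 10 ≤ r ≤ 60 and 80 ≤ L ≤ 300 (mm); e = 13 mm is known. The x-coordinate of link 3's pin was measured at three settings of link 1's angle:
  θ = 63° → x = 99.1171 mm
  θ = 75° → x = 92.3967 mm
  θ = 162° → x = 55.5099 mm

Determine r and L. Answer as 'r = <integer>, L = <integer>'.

constraint per measurement: (x − r cos θ)² + (r sin θ − e)² = L²
subtracting the θ₁ and θ₂ equations cancels the r² and L² terms:
r = (x₁² − x₂²) / (2[(x₁cos θ₁ + e sin θ₁) − (x₂cos θ₂ + e sin θ₂)]) = 31.9998 → r = 32
L² = (x₁ − r cos θ₁)² + (r sin θ₁ − e)² = 7395.9959 → L = 86.0000 → L = 86
check at θ₃=162°: x = 55.5099 (printed 55.5099) ✓

r = 32, L = 86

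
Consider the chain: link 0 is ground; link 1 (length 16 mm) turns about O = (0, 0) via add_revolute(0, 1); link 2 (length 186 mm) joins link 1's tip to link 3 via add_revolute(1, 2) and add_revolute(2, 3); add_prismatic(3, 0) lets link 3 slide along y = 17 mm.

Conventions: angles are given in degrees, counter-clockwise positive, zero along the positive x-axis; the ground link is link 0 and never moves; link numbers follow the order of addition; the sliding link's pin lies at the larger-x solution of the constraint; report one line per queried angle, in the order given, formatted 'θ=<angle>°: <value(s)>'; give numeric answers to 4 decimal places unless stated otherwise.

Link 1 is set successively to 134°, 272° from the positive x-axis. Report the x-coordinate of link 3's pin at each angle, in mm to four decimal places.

geometry: r = 16 mm, L = 186 mm, e = 17 mm
θ=134°: crank pin P = (r cos θ, r sin θ) = (-11.114534, 11.509437)
θ=134°: h = r sin θ − e = 11.509437 − 17 = -5.490563
θ=134°: x = r cos θ + √(L² − h²) = -11.114534 + 185.918944 = 174.804410
θ=272°: crank pin P = (r cos θ, r sin θ) = (0.558392, -15.990253)
θ=272°: h = r sin θ − e = -15.990253 − 17 = -32.990253
θ=272°: x = r cos θ + √(L² − h²) = 0.558392 + 183.050931 = 183.609323

θ=134°: 174.8044
θ=272°: 183.6093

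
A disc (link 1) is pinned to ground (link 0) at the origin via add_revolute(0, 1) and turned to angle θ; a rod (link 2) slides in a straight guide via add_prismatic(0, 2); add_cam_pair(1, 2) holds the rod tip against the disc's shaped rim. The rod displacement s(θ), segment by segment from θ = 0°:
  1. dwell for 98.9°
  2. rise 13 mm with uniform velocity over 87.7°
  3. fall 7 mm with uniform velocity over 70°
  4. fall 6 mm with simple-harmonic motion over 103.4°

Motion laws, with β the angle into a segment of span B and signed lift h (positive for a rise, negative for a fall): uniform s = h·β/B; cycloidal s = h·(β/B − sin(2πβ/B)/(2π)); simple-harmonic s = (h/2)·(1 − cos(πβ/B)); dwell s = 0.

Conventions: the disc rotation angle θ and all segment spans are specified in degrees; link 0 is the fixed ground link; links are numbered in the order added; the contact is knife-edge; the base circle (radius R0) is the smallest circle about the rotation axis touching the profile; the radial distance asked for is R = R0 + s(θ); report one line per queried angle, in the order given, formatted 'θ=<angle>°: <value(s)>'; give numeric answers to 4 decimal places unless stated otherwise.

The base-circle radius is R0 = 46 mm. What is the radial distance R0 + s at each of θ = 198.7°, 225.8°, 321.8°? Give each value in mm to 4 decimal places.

segment 1 (0° to 98.9°, dwell): s unchanged at 0.0000
segment 2 (98.9° to 186.6°, uniform, h = 13) is passed completely: s = 0.0000 + (13) = 13.0000
θ = 198.7° falls in segment 3 (186.6° to 256.6°, uniform, h = -7): β = 198.7 − 186.6 = 12.1°, B = 70°; Δs = -7·12.1/70 = -1.2100; s = 13.0000 − 1.2100 = 11.7900
θ = 225.8° falls in segment 3 (186.6° to 256.6°, uniform, h = -7): β = 225.8 − 186.6 = 39.2°, B = 70°; Δs = -7·39.2/70 = -3.9200; s = 13.0000 − 3.9200 = 9.0800
segment 3 (186.6° to 256.6°, uniform, h = -7) is passed completely: s = 13.0000 + (-7) = 6.0000
θ = 321.8° falls in segment 4 (256.6° to 360°, simple-harmonic, h = -6): β = 321.8 − 256.6 = 65.2°, B = 103.4°; Δs = -6/2·(1 − cos(π·0.6306)) = -4.1963; s = 6.0000 − 4.1963 = 1.8037
θ=198.7°: R = R0 + s = 46 + 11.7900 = 57.7900
θ=225.8°: R = R0 + s = 46 + 9.0800 = 55.0800
θ=321.8°: R = R0 + s = 46 + 1.8037 = 47.8037

θ=198.7°: 57.7900
θ=225.8°: 55.0800
θ=321.8°: 47.8037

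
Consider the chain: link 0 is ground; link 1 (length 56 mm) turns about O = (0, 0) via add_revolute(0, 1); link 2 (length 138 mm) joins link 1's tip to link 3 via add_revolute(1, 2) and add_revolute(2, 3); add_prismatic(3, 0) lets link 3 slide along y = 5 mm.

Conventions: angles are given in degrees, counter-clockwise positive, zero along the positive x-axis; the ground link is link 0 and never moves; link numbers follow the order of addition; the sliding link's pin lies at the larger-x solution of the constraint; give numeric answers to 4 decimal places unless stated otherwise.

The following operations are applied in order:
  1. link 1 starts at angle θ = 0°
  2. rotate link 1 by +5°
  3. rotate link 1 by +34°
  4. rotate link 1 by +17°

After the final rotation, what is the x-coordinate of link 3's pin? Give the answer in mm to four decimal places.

geometry: r = 56 mm, L = 138 mm, e = 5 mm; θ starts at 0°
rotate link 1 by +5°: θ ← 0° +5° = 5°
rotate link 1 by +34°: θ ← 5° +34° = 39°
rotate link 1 by +17°: θ ← 39° +17° = 56°
crank pin P = (r cos θ, r sin θ) = (31.314803, 46.426104)
h = r sin θ − e = 46.426104 − 5 = 41.426104
x = r cos θ + √(L² − h²) = 31.314803 + 131.635398 = 162.950200

162.9502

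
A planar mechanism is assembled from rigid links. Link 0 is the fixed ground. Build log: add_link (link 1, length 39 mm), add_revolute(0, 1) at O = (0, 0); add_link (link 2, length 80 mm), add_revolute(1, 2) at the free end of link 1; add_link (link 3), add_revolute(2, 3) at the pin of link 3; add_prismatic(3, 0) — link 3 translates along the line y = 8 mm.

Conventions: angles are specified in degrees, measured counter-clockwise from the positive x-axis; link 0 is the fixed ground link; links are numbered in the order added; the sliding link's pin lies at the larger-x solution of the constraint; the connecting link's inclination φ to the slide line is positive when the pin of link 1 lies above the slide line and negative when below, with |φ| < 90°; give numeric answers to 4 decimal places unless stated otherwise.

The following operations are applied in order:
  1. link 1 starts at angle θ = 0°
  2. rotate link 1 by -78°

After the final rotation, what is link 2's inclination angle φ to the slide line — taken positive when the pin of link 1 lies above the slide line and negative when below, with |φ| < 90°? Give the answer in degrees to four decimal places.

geometry: r = 39 mm, L = 80 mm, e = 8 mm; θ starts at 0°
rotate link 1 by -78°: θ ← 0° -78° = -78°
h = r sin θ − e = -38.147756 − 8 = -46.147756
sin φ = h / L = -46.147756 / 80 = -0.57684696
φ = arcsin(-0.57684696) = -35.229078°

-35.2291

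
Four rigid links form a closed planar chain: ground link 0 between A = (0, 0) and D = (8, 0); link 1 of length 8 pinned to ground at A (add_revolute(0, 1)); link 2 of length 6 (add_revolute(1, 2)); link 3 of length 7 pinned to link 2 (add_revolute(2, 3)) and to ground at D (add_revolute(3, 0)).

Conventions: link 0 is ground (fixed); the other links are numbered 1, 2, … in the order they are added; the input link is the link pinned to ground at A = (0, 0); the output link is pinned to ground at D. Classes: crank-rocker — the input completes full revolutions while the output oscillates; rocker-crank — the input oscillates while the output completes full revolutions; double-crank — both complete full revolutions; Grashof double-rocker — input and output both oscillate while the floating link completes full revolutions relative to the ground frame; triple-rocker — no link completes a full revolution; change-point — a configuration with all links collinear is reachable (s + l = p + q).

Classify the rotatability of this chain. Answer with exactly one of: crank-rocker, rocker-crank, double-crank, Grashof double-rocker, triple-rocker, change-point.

lengths: ground=8, input=8, coupler=6, output=7
sorted: s=6 (shortest), l=8 (longest), p+q=15
s + l = 14 vs p + q = 15
s + l < p + q (Grashof) with shortest = coupler link → Grashof double-rocker

Grashof double-rocker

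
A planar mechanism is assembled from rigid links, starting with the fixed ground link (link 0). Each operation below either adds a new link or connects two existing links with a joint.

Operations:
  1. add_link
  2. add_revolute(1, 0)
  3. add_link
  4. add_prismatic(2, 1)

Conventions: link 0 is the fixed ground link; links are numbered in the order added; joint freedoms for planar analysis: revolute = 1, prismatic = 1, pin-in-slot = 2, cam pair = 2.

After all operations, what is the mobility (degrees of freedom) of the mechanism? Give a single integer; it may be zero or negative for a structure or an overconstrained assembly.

(L,J1,J2)=(1,0,0); link0 fixed
link1: (2,0,0)
R 1-0 [J1]: (2,1,0)
link2: (3,1,0)
P 2-1 [J1]: (3,2,0)
Grübler: 3·2 − 2·2 − 0 = 2

M = 2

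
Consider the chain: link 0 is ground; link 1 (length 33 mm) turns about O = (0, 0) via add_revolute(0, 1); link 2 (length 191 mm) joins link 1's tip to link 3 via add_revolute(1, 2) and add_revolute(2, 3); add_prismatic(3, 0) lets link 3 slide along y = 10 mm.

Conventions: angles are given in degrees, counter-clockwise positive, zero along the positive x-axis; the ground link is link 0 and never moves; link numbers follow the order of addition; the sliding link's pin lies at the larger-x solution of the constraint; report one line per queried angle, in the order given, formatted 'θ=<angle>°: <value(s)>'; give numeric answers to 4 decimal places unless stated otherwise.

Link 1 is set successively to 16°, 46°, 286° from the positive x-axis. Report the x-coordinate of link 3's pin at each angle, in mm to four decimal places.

geometry: r = 33 mm, L = 191 mm, e = 10 mm
θ=16°: crank pin P = (r cos θ, r sin θ) = (31.721636, 9.096033)
θ=16°: h = r sin θ − e = 9.096033 − 10 = -0.903967
θ=16°: x = r cos θ + √(L² − h²) = 31.721636 + 190.997861 = 222.719497
θ=46°: crank pin P = (r cos θ, r sin θ) = (22.923726, 23.738213)
θ=46°: h = r sin θ − e = 23.738213 − 10 = 13.738213
θ=46°: x = r cos θ + √(L² − h²) = 22.923726 + 190.505279 = 213.429006
θ=286°: crank pin P = (r cos θ, r sin θ) = (9.096033, -31.721636)
θ=286°: h = r sin θ − e = -31.721636 − 10 = -41.721636
θ=286°: x = r cos θ + √(L² − h²) = 9.096033 + 186.387513 = 195.483546

θ=16°: 222.7195
θ=46°: 213.4290
θ=286°: 195.4835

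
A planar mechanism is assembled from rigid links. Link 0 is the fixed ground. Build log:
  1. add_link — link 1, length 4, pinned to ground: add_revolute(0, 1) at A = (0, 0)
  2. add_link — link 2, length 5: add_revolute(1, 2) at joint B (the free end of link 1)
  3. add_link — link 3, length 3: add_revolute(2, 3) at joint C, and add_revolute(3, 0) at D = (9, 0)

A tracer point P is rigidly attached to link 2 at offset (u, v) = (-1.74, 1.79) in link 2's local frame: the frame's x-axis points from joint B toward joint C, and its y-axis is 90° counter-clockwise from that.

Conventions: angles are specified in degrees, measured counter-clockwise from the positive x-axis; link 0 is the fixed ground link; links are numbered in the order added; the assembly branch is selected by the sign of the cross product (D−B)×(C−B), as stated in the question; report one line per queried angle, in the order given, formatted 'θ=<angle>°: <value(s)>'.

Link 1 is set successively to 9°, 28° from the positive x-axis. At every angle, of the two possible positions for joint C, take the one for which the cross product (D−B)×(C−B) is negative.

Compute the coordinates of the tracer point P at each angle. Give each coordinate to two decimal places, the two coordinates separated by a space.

A=(0,0), D=(9.00,0)
θ=9°: B = A + 4.00·(cos9°, sin9°) = (3.9508, 0.6257)
θ=9°: |BD| = 5.0879
θ=9°: circle(B,5.00) ∩ circle(D,3.00): a=4.1163, h=2.8383
θ=9°:   candidates: C₊=(8.3849,2.9363) cross=14.441; C₋=(7.6867,-2.6973) cross=-14.441
θ=9°:   branch - wants cross < 0 → take C=(7.6867,-2.6973) (cross=-14.441)
θ=9°: ex = (C−B)/|BC| = (0.7472,-0.6646); ey = (0.6646,0.7472)
θ=9°: P = B + -1.74·ex + 1.79·ey = (3.8403,3.1196)
θ=28°: B = A + 4.00·(cos28°, sin28°) = (3.5318, 1.8779)
θ=28°: |BD| = 5.7817
θ=28°: circle(B,5.00) ∩ circle(D,3.00): a=4.2745, h=2.5939
θ=28°:   candidates: C₊=(8.4171,2.9428) cross=14.997; C₋=(6.7320,-1.9638) cross=-14.997
θ=28°:   branch - wants cross < 0 → take C=(6.7320,-1.9638) (cross=-14.997)
θ=28°: ex = (C−B)/|BC| = (0.6401,-0.7683); ey = (0.7683,0.6401)
θ=28°: P = B + -1.74·ex + 1.79·ey = (3.7934,4.3605)

θ=9°: 3.84 3.12
θ=28°: 3.79 4.36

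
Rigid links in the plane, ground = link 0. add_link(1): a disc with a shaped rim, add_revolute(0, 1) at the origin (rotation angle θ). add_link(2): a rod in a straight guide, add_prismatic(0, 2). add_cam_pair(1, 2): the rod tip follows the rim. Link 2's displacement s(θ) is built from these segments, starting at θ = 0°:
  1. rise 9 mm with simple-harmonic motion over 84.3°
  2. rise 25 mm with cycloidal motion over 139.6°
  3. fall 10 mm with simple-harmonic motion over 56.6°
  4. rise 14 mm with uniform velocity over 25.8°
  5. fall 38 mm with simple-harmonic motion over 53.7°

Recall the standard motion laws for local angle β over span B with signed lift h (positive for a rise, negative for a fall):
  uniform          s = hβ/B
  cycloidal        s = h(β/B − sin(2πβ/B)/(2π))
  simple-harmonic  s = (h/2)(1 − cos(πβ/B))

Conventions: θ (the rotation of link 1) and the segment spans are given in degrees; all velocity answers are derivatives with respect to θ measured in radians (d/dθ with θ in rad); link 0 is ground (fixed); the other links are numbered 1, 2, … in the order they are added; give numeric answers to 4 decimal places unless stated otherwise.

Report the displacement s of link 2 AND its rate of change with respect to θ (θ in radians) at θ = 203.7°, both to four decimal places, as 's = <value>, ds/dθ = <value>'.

segment 1 (0° to 84.3°, simple-harmonic, h = 9) is passed completely: s = 0.0000 + (9) = 9.0000
θ = 203.7° falls in segment 2 (84.3° to 223.9°, cycloidal, h = 25): β = 203.7 − 84.3 = 119.4°, B = 139.6°; Δs = 25·(0.8553 − sin(2π·0.8553)/(2π)) = 24.5218; s = 9.0000 + 24.5218 = 33.5218
velocity in seg [84.3°–223.9°] (cycloidal), θ in radians: β = 119.4° = 2.0839 rad, B = 139.6° = 2.4365 rad; ds/dθ = (h/B)(1 − cos(2πβ/B)) = (25/2.4365)(1 − cos(2π·0.8553)) = 3.956532 mm/rad

s = 33.5218, ds/dθ = 3.9565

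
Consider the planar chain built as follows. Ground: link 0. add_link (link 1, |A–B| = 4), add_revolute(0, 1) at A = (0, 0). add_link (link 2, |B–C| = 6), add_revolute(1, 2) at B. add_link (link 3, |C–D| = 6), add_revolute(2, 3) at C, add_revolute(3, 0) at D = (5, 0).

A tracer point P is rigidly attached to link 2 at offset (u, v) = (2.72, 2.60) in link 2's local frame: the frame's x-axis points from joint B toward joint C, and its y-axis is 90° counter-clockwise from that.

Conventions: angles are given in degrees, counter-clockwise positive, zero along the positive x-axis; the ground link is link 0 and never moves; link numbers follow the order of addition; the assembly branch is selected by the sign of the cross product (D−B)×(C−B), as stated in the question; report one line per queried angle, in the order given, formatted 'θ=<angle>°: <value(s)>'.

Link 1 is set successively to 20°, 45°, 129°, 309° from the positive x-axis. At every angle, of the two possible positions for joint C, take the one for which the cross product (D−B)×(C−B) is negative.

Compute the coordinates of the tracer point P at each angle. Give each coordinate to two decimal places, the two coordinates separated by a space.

A=(0,0), D=(5.00,0)
θ=20°: B = A + 4.00·(cos20°, sin20°) = (3.7588, 1.3681)
θ=20°: |BD| = 1.8472
θ=20°: circle(B,6.00) ∩ circle(D,6.00): a=0.9236, h=5.9285
θ=20°:   candidates: C₊=(8.7701,4.6676) cross=10.951; C₋=(-0.0113,-3.2995) cross=-10.951
θ=20°:   branch - wants cross < 0 → take C=(-0.0113,-3.2995) (cross=-10.951)
θ=20°: ex = (C−B)/|BC| = (-0.6283,-0.7779); ey = (0.7779,-0.6283)
θ=20°: P = B + 2.72·ex + 2.60·ey = (4.0723,-2.3816)
θ=45°: B = A + 4.00·(cos45°, sin45°) = (2.8284, 2.8284)
θ=45°: |BD| = 3.5659
θ=45°: circle(B,6.00) ∩ circle(D,6.00): a=1.7830, h=5.7290
θ=45°:   candidates: C₊=(8.4583,4.9030) cross=20.429; C₋=(-0.6299,-2.0746) cross=-20.429
θ=45°:   branch - wants cross < 0 → take C=(-0.6299,-2.0746) (cross=-20.429)
θ=45°: ex = (C−B)/|BC| = (-0.5764,-0.8172); ey = (0.8172,-0.5764)
θ=45°: P = B + 2.72·ex + 2.60·ey = (3.3853,-0.8929)
θ=129°: B = A + 4.00·(cos129°, sin129°) = (-2.5173, 3.1086)
θ=129°: |BD| = 8.1347
θ=129°: circle(B,6.00) ∩ circle(D,6.00): a=4.0673, h=4.4110
θ=129°:   candidates: C₊=(2.9270,5.6305) cross=35.882; C₋=(-0.4443,-2.5219) cross=-35.882
θ=129°:   branch - wants cross < 0 → take C=(-0.4443,-2.5219) (cross=-35.882)
θ=129°: ex = (C−B)/|BC| = (0.3455,-0.9384); ey = (0.9384,0.3455)
θ=129°: P = B + 2.72·ex + 2.60·ey = (0.8624,1.4544)
θ=309°: B = A + 4.00·(cos309°, sin309°) = (2.5173, -3.1086)
θ=309°: |BD| = 3.9783
θ=309°: circle(B,6.00) ∩ circle(D,6.00): a=1.9892, h=5.6607
θ=309°:   candidates: C₊=(-0.6645,1.9783) cross=22.520; C₋=(8.1818,-5.0869) cross=-22.520
θ=309°:   branch - wants cross < 0 → take C=(8.1818,-5.0869) (cross=-22.520)
θ=309°: ex = (C−B)/|BC| = (0.9441,-0.3297); ey = (0.3297,0.9441)
θ=309°: P = B + 2.72·ex + 2.60·ey = (5.9424,-1.5508)

θ=20°: 4.07 -2.38
θ=45°: 3.39 -0.89
θ=129°: 0.86 1.45
θ=309°: 5.94 -1.55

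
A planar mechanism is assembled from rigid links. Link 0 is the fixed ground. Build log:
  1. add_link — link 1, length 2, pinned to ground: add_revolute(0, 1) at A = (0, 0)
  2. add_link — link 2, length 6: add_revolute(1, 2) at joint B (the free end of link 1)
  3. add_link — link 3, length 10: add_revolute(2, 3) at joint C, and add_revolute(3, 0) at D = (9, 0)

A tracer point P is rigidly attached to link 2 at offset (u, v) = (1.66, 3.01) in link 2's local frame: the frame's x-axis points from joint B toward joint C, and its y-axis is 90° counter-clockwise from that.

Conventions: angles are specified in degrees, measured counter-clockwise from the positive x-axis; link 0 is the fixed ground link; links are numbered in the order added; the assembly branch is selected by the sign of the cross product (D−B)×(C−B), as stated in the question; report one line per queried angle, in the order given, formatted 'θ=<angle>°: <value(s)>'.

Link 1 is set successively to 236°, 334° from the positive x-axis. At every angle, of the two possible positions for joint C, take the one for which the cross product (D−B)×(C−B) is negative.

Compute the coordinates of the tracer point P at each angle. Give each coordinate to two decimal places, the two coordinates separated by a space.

A=(0,0), D=(9.00,0)
θ=236°: B = A + 2.00·(cos236°, sin236°) = (-1.1184, -1.6581)
θ=236°: |BD| = 10.2533
θ=236°: circle(B,6.00) ∩ circle(D,10.00): a=2.0057, h=5.6548
θ=236°:   candidates: C₊=(-0.0535,4.2467) cross=57.981; C₋=(1.7754,-6.9141) cross=-57.981
θ=236°:   branch - wants cross < 0 → take C=(1.7754,-6.9141) (cross=-57.981)
θ=236°: ex = (C−B)/|BC| = (0.4823,-0.8760); ey = (0.8760,0.4823)
θ=236°: P = B + 1.66·ex + 3.01·ey = (2.3190,-1.6605)
θ=334°: B = A + 2.00·(cos334°, sin334°) = (1.7976, -0.8767)
θ=334°: |BD| = 7.2556
θ=334°: circle(B,6.00) ∩ circle(D,10.00): a=-0.7826, h=5.9487
θ=334°:   candidates: C₊=(0.3019,4.9338) cross=43.162; C₋=(1.7395,-6.8765) cross=-43.162
θ=334°:   branch - wants cross < 0 → take C=(1.7395,-6.8765) (cross=-43.162)
θ=334°: ex = (C−B)/|BC| = (-0.0097,-1.0000); ey = (1.0000,-0.0097)
θ=334°: P = B + 1.66·ex + 3.01·ey = (4.7914,-2.5658)

θ=236°: 2.32 -1.66
θ=334°: 4.79 -2.57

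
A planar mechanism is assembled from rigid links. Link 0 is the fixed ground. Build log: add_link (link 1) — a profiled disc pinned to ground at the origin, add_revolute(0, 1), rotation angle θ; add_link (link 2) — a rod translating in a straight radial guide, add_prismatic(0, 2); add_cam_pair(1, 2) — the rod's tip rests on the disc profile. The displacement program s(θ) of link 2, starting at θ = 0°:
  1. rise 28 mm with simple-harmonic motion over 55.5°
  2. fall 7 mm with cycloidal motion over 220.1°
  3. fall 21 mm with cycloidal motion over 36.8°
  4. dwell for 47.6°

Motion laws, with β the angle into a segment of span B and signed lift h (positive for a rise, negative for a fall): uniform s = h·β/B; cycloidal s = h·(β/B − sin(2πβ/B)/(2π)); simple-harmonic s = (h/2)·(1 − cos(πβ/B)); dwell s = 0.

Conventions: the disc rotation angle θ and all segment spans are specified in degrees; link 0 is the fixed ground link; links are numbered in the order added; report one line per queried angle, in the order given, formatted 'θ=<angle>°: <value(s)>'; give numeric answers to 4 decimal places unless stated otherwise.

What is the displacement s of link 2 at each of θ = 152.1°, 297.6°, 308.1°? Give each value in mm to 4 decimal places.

seg 1 [0°–55.5°] simple-harmonic, h=28: full span → s += 28 → s = 28.0000
seg 2 [55.5°–275.6°] cycloidal, h=-7: θ=152.1° here. β=96.6, B=220.1. -7·(0.4389 − sin(2π·0.4389)/(2π)) = -2.6549 → s = 25.3451
seg 2 [55.5°–275.6°] cycloidal, h=-7: full span → s += -7 → s = 21.0000
seg 3 [275.6°–312.4°] cycloidal, h=-21: θ=297.6° here. β=22, B=36.8. -21·(0.5978 − sin(2π·0.5978)/(2π)) = -14.4818 → s = 6.5182
seg 3 [275.6°–312.4°] cycloidal, h=-21: θ=308.1° here. β=32.5, B=36.8. -21·(0.8832 − sin(2π·0.8832)/(2π)) = -20.7854 → s = 0.2146

θ=152.1°: 25.3451
θ=297.6°: 6.5182
θ=308.1°: 0.2146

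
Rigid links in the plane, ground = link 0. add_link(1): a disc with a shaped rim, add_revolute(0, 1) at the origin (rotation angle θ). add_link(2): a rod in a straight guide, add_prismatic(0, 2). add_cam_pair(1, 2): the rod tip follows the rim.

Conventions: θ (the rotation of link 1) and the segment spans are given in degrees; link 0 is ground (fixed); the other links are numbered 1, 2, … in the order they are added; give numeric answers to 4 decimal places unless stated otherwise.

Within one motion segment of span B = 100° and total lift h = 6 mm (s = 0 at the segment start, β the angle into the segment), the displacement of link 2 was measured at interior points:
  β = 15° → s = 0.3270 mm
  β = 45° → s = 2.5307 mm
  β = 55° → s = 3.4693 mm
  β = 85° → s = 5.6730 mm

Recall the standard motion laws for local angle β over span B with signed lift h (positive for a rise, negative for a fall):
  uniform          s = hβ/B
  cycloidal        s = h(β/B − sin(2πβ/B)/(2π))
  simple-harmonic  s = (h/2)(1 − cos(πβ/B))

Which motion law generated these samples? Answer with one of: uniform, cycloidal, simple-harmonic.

candidates at β/B = r: uniform s = h·r (linear in β); cycloidal s = h·(r − sin(2πr)/(2π)); simple-harmonic s = (h/2)(1 − cos(πr))
β=15°: printed 0.3270 | uniform 0.9000, cycloidal 0.1274, simple-harmonic 0.3270
β=45°: printed 2.5307 | uniform 2.7000, cycloidal 2.4049, simple-harmonic 2.5307
β=55°: printed 3.4693 | uniform 3.3000, cycloidal 3.5951, simple-harmonic 3.4693
β=85°: printed 5.6730 | uniform 5.1000, cycloidal 5.8726, simple-harmonic 5.6730
only one law matches every sample → simple-harmonic

simple-harmonic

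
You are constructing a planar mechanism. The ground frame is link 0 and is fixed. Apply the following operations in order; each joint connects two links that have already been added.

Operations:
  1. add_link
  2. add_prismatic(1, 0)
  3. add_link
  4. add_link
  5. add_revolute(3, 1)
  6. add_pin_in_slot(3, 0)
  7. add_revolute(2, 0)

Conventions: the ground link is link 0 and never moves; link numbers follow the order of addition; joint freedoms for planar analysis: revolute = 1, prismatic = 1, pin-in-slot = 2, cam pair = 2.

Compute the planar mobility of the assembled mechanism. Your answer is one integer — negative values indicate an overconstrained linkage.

L=1 J1=0 J2=0
add link → L=2 J1=0 J2=0
P@1,0 dof=1 J1 → L=2 J1=1 J2=0
add link → L=3 J1=1 J2=0
add link → L=4 J1=1 J2=0
R@3,1 dof=1 J1 → L=4 J1=2 J2=0
PS@3,0 dof=2 J2 → L=4 J1=2 J2=1
R@2,0 dof=1 J1 → L=4 J1=3 J2=1
M=3(L−1)−2J1−J2=3·3−2·3−1=2

M = 2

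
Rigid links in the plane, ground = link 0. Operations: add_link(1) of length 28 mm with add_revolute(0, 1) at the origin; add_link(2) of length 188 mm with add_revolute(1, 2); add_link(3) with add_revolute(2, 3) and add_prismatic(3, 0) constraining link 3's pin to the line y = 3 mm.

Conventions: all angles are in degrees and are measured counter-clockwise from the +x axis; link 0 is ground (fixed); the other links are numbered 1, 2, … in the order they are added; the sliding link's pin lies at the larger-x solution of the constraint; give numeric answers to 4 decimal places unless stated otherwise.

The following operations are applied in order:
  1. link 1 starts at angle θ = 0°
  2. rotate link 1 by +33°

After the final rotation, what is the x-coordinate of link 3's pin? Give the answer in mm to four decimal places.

geometry: r = 28 mm, L = 188 mm, e = 3 mm; θ starts at 0°
rotate link 1 by +33°: θ ← 0° +33° = 33°
crank pin P = (r cos θ, r sin θ) = (23.482776, 15.249893)
h = r sin θ − e = 15.249893 − 3 = 12.249893
x = r cos θ + √(L² − h²) = 23.482776 + 187.600480 = 211.083256

211.0833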